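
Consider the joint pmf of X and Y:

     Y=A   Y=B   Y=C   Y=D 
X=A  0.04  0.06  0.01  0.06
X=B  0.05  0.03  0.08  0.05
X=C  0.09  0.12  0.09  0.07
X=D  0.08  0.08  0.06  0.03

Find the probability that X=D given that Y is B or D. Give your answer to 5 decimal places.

0.22000

P(Y=B) = 0.06 + 0.03 + 0.12 + 0.08 = 0.29.
P(Y=D) = 0.06 + 0.05 + 0.07 + 0.03 = 0.21.
P(Y ∈ {B, D}) = 0.29 + 0.21 = 0.50; P(X=D, Y ∈ {B, D}) = 0.08 + 0.03 = 0.11.
P(X=D | Y ∈ {B, D}) = 0.11/0.50 = 0.22000.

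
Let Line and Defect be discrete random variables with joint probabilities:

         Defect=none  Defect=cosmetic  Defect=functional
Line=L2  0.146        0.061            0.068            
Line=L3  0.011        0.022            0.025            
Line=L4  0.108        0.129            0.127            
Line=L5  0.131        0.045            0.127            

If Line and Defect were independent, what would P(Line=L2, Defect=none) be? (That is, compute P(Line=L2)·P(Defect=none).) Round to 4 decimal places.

P(Line=L2) = 0.146 + 0.061 + 0.068 = 0.275.
P(Defect=none) = 0.146 + 0.011 + 0.108 + 0.131 = 0.396.
Product: 0.275 × 0.396 = 0.1089.

0.1089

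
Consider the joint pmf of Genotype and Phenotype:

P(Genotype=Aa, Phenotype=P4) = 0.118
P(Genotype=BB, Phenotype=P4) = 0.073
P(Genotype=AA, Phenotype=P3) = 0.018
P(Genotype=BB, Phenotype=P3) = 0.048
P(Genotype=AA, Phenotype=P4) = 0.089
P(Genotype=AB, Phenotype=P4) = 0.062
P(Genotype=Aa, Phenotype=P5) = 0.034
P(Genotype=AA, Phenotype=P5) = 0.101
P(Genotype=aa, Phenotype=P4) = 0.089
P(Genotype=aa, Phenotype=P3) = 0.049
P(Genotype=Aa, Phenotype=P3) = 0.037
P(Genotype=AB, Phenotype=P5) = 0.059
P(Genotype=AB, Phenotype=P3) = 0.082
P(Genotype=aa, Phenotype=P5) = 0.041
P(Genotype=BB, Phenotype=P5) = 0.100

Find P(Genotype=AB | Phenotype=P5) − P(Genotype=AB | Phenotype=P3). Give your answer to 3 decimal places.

P(Phenotype=P5) = 0.101 + 0.034 + 0.041 + 0.059 + 0.100 = 0.335; P(Genotype=AB | Phenotype=P5) = 0.059/0.335 = 0.1761.
P(Phenotype=P3) = 0.018 + 0.037 + 0.049 + 0.082 + 0.048 = 0.234; P(Genotype=AB | Phenotype=P3) = 0.082/0.234 = 0.3504.
Difference = -0.174.

-0.174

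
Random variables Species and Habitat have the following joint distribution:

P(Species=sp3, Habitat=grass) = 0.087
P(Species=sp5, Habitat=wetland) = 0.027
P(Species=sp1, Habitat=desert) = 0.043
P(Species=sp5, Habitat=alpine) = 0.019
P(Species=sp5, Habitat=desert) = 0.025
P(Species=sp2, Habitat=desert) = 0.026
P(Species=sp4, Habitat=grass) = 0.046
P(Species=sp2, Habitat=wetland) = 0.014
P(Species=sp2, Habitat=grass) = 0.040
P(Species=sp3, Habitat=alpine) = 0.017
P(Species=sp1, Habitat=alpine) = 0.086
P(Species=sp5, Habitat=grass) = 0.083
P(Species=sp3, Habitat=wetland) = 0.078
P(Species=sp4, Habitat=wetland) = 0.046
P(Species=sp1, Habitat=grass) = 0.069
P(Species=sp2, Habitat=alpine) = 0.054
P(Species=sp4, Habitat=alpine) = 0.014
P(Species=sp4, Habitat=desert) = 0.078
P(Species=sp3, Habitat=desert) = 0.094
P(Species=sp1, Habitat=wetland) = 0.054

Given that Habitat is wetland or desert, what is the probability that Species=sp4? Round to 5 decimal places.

P(Habitat=wetland) = 0.054 + 0.014 + 0.078 + 0.046 + 0.027 = 0.219.
P(Habitat=desert) = 0.043 + 0.026 + 0.094 + 0.078 + 0.025 = 0.266.
P(Habitat ∈ {wetland, desert}) = 0.219 + 0.266 = 0.485; P(Species=sp4, Habitat ∈ {wetland, desert}) = 0.046 + 0.078 = 0.124.
P(Species=sp4 | Habitat ∈ {wetland, desert}) = 0.124/0.485 = 0.25567.

0.25567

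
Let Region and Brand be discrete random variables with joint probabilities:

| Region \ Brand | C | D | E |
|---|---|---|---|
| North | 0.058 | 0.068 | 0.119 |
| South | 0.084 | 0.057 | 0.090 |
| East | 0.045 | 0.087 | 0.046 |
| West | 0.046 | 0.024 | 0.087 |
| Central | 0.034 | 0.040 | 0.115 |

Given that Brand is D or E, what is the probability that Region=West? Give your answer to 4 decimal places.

0.1514

P(Brand=D) = 0.068 + 0.057 + 0.087 + 0.024 + 0.040 = 0.276.
P(Brand=E) = 0.119 + 0.090 + 0.046 + 0.087 + 0.115 = 0.457.
P(Brand ∈ {D, E}) = 0.276 + 0.457 = 0.733; P(Region=West, Brand ∈ {D, E}) = 0.024 + 0.087 = 0.111.
P(Region=West | Brand ∈ {D, E}) = 0.111/0.733 = 0.1514.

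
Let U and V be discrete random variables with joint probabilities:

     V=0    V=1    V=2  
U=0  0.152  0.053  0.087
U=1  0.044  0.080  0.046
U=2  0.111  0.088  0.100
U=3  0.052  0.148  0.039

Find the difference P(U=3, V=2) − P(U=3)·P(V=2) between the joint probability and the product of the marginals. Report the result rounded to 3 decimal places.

-0.026

P(U=3) = 0.052 + 0.148 + 0.039 = 0.239.
P(V=2) = 0.087 + 0.046 + 0.100 + 0.039 = 0.272.
P(U=3, V=2) − P(U=3)P(V=2) = 0.039 − 0.239×0.272 = -0.026.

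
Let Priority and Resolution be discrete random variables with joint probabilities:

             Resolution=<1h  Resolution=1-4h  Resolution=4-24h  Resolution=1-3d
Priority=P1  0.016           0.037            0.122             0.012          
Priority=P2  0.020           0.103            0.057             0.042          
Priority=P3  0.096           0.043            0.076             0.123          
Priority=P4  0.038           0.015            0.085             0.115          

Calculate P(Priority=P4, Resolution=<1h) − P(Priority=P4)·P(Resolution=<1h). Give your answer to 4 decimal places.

-0.0050

P(Priority=P4) = 0.038 + 0.015 + 0.085 + 0.115 = 0.253.
P(Resolution=<1h) = 0.016 + 0.020 + 0.096 + 0.038 = 0.170.
P(Priority=P4, Resolution=<1h) − P(Priority=P4)P(Resolution=<1h) = 0.038 − 0.253×0.170 = -0.0050.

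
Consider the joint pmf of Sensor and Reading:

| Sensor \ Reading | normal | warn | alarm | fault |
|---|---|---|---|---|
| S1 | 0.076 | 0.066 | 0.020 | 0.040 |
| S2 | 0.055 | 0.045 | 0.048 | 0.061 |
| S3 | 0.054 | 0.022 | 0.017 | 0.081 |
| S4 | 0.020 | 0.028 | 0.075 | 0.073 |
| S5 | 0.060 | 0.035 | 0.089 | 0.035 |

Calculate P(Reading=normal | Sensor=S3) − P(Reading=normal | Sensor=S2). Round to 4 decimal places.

0.0472

P(Sensor=S3) = 0.054 + 0.022 + 0.017 + 0.081 = 0.174; P(Reading=normal | Sensor=S3) = 0.054/0.174 = 0.31034.
P(Sensor=S2) = 0.055 + 0.045 + 0.048 + 0.061 = 0.209; P(Reading=normal | Sensor=S2) = 0.055/0.209 = 0.26316.
Difference = 0.0472.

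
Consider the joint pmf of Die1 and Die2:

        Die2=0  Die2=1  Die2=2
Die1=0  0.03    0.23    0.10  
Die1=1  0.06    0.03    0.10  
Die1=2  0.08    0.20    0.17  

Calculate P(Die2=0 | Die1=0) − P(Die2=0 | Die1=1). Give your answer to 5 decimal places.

-0.23246

P(Die1=0) = 0.03 + 0.23 + 0.10 = 0.36; P(Die2=0 | Die1=0) = 0.03/0.36 = 0.083333.
P(Die1=1) = 0.06 + 0.03 + 0.10 = 0.19; P(Die2=0 | Die1=1) = 0.06/0.19 = 0.315789.
Difference = -0.23246.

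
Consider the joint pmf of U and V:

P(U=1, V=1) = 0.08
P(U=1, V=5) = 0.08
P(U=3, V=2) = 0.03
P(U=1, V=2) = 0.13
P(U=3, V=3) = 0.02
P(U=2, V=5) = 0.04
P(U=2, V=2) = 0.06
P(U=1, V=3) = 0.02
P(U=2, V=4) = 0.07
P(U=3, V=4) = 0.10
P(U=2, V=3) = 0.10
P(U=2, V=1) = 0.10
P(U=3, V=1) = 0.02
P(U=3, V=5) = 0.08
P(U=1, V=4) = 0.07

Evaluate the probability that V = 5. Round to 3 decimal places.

P(V=5) = 0.08 + 0.04 + 0.08 = 0.20.

0.200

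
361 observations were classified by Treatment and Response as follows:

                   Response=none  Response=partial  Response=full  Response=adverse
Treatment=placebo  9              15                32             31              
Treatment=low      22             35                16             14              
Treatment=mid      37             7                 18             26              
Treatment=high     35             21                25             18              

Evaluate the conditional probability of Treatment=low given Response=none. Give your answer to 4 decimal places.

Total with Response=none: 9 + 22 + 37 + 35 = 103.
P(Treatment=low | Response=none) = 22/103 = 0.2136.

0.2136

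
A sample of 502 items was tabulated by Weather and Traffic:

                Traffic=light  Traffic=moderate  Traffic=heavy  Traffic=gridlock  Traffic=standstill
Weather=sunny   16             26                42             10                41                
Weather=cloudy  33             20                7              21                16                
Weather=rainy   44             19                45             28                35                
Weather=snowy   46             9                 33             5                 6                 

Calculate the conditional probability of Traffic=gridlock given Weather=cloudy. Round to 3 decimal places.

0.216

Total with Weather=cloudy: 33 + 20 + 7 + 21 + 16 = 97.
P(Traffic=gridlock | Weather=cloudy) = 21/97 = 0.216.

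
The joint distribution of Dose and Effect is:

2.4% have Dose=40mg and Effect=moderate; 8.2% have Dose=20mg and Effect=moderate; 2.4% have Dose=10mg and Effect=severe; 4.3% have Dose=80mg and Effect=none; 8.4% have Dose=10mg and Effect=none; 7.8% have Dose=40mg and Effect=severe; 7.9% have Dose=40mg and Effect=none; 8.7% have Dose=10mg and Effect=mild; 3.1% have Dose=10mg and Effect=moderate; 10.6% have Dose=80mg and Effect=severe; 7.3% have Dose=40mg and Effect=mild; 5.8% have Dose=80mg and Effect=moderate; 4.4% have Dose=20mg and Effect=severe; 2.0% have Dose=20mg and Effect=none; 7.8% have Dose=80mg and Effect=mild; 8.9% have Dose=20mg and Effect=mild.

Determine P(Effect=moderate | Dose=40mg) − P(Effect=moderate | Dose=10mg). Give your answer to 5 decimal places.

-0.04268

P(Dose=40mg) = 0.079 + 0.073 + 0.024 + 0.078 = 0.254; P(Effect=moderate | Dose=40mg) = 0.024/0.254 = 0.094488.
P(Dose=10mg) = 0.084 + 0.087 + 0.031 + 0.024 = 0.226; P(Effect=moderate | Dose=10mg) = 0.031/0.226 = 0.137168.
Difference = -0.04268.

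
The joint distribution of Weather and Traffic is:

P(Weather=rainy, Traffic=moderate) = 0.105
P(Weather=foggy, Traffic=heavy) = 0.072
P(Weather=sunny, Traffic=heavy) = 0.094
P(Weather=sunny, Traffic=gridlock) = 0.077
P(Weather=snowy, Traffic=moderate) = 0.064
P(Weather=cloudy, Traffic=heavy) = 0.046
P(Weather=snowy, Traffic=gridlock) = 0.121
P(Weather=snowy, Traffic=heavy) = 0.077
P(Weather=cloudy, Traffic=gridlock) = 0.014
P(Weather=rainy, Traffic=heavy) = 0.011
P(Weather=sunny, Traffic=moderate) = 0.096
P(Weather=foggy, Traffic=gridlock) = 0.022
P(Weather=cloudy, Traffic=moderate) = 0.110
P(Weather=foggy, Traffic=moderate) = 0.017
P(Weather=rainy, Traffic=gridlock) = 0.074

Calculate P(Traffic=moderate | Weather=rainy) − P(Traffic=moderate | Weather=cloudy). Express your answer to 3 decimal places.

P(Weather=rainy) = 0.105 + 0.011 + 0.074 = 0.190; P(Traffic=moderate | Weather=rainy) = 0.105/0.190 = 0.5526.
P(Weather=cloudy) = 0.110 + 0.046 + 0.014 = 0.170; P(Traffic=moderate | Weather=cloudy) = 0.110/0.170 = 0.6471.
Difference = -0.094.

-0.094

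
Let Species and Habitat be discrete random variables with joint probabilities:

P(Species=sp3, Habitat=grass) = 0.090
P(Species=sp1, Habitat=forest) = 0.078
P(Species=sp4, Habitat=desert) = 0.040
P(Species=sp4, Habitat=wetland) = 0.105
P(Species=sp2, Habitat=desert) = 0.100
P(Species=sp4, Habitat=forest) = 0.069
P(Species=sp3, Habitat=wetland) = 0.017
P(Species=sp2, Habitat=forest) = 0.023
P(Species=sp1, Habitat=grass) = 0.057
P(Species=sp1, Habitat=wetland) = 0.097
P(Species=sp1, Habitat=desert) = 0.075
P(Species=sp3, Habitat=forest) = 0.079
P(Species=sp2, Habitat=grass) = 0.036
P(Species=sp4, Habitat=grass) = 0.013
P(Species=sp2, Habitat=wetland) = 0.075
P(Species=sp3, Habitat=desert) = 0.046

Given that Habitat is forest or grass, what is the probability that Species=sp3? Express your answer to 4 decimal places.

0.3798

P(Habitat=forest) = 0.078 + 0.023 + 0.079 + 0.069 = 0.249.
P(Habitat=grass) = 0.057 + 0.036 + 0.090 + 0.013 = 0.196.
P(Habitat ∈ {forest, grass}) = 0.249 + 0.196 = 0.445; P(Species=sp3, Habitat ∈ {forest, grass}) = 0.079 + 0.090 = 0.169.
P(Species=sp3 | Habitat ∈ {forest, grass}) = 0.169/0.445 = 0.3798.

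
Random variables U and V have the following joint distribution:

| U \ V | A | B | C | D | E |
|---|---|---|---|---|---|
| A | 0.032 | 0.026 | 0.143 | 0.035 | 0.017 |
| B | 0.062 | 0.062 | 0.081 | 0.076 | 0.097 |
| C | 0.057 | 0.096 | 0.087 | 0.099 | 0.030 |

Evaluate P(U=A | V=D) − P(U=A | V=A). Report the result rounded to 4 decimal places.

-0.0453

P(V=D) = 0.035 + 0.076 + 0.099 = 0.210; P(U=A | V=D) = 0.035/0.210 = 0.16667.
P(V=A) = 0.032 + 0.062 + 0.057 = 0.151; P(U=A | V=A) = 0.032/0.151 = 0.21192.
Difference = -0.0453.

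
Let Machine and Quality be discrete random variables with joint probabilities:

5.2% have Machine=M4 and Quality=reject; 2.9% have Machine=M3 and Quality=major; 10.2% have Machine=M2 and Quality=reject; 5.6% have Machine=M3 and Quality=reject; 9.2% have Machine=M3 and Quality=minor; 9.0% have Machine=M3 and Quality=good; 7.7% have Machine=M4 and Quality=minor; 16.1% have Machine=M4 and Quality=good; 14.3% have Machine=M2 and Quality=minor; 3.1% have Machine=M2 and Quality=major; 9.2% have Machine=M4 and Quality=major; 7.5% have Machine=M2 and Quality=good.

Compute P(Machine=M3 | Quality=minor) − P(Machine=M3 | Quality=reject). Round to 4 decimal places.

0.0282

P(Quality=minor) = 0.143 + 0.092 + 0.077 = 0.312; P(Machine=M3 | Quality=minor) = 0.092/0.312 = 0.29487.
P(Quality=reject) = 0.102 + 0.056 + 0.052 = 0.210; P(Machine=M3 | Quality=reject) = 0.056/0.210 = 0.26667.
Difference = 0.0282.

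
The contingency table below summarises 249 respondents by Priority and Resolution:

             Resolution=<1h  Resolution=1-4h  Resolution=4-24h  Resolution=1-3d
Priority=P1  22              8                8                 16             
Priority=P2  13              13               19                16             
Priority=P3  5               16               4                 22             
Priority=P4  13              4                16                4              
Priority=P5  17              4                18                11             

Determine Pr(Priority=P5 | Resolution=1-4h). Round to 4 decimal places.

0.0889

Total with Resolution=1-4h: 8 + 13 + 16 + 4 + 4 = 45.
P(Priority=P5 | Resolution=1-4h) = 4/45 = 0.0889.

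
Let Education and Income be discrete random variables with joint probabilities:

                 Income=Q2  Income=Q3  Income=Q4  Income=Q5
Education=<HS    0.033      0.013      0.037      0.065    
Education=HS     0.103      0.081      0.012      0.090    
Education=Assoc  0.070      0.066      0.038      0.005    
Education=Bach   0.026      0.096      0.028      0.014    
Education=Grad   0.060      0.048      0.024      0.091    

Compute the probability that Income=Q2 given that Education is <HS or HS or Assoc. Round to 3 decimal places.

P(Education=<HS) = 0.033 + 0.013 + 0.037 + 0.065 = 0.148.
P(Education=HS) = 0.103 + 0.081 + 0.012 + 0.090 = 0.286.
P(Education=Assoc) = 0.070 + 0.066 + 0.038 + 0.005 = 0.179.
P(Education ∈ {<HS, HS, Assoc}) = 0.148 + 0.286 + 0.179 = 0.613; P(Income=Q2, Education ∈ {<HS, HS, Assoc}) = 0.033 + 0.103 + 0.070 = 0.206.
P(Income=Q2 | Education ∈ {<HS, HS, Assoc}) = 0.206/0.613 = 0.336.

0.336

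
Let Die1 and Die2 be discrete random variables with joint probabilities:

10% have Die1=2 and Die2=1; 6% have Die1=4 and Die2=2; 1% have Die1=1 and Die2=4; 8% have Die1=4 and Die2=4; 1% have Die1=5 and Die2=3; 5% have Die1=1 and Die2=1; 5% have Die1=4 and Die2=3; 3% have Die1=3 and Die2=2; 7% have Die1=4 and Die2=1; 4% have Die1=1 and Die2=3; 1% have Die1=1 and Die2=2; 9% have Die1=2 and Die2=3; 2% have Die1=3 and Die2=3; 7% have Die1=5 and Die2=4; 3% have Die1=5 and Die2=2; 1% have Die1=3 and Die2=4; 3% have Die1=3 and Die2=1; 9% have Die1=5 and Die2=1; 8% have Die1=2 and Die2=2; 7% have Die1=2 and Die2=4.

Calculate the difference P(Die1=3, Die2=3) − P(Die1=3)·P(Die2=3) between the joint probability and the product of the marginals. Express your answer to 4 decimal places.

0.0011

P(Die1=3) = 0.03 + 0.03 + 0.02 + 0.01 = 0.09.
P(Die2=3) = 0.04 + 0.09 + 0.02 + 0.05 + 0.01 = 0.21.
P(Die1=3, Die2=3) − P(Die1=3)P(Die2=3) = 0.02 − 0.09×0.21 = 0.0011.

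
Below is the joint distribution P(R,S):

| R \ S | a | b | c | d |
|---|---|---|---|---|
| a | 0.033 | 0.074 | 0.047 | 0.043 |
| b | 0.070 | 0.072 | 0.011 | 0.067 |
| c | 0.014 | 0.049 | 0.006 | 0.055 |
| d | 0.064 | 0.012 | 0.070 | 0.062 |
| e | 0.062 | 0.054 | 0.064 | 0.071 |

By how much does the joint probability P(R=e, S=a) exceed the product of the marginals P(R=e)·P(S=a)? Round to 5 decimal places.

0.00101

P(R=e) = 0.062 + 0.054 + 0.064 + 0.071 = 0.251.
P(S=a) = 0.033 + 0.070 + 0.014 + 0.064 + 0.062 = 0.243.
P(R=e, S=a) − P(R=e)P(S=a) = 0.062 − 0.251×0.243 = 0.00101.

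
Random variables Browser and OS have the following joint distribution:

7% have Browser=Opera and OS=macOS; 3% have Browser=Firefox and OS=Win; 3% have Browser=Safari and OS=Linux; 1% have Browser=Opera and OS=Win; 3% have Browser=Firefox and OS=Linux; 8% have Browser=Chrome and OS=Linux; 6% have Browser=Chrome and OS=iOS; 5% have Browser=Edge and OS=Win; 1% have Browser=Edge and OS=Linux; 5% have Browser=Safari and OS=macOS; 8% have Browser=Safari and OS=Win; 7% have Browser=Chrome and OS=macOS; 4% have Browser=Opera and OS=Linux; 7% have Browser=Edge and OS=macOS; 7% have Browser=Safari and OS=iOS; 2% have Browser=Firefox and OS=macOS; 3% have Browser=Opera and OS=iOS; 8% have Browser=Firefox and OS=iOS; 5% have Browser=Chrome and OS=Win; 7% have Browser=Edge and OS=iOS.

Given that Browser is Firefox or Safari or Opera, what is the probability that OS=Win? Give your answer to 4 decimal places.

0.2222

P(Browser=Firefox) = 0.03 + 0.02 + 0.03 + 0.08 = 0.16.
P(Browser=Safari) = 0.08 + 0.05 + 0.03 + 0.07 = 0.23.
P(Browser=Opera) = 0.01 + 0.07 + 0.04 + 0.03 = 0.15.
P(Browser ∈ {Firefox, Safari, Opera}) = 0.16 + 0.23 + 0.15 = 0.54; P(OS=Win, Browser ∈ {Firefox, Safari, Opera}) = 0.03 + 0.08 + 0.01 = 0.12.
P(OS=Win | Browser ∈ {Firefox, Safari, Opera}) = 0.12/0.54 = 0.2222.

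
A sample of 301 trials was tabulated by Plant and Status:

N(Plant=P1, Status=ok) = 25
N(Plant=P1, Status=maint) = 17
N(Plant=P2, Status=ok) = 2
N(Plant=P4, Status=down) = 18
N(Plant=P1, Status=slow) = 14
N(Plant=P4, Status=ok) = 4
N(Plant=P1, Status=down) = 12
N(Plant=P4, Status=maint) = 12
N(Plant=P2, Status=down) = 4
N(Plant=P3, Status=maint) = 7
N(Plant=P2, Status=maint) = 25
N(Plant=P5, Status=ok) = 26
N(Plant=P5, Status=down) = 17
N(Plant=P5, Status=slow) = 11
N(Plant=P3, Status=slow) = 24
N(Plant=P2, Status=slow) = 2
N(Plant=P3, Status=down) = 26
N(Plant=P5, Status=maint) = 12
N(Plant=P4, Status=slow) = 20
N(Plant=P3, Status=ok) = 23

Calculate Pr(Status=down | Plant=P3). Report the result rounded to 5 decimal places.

0.32500

Total with Plant=P3: 23 + 24 + 26 + 7 = 80.
P(Status=down | Plant=P3) = 26/80 = 0.32500.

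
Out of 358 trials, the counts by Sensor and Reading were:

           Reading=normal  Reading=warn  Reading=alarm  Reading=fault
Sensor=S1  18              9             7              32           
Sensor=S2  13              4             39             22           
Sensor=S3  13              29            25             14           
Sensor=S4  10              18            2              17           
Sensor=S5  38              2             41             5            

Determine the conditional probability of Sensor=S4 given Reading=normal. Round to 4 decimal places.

Total with Reading=normal: 18 + 13 + 13 + 10 + 38 = 92.
P(Sensor=S4 | Reading=normal) = 10/92 = 0.1087.

0.1087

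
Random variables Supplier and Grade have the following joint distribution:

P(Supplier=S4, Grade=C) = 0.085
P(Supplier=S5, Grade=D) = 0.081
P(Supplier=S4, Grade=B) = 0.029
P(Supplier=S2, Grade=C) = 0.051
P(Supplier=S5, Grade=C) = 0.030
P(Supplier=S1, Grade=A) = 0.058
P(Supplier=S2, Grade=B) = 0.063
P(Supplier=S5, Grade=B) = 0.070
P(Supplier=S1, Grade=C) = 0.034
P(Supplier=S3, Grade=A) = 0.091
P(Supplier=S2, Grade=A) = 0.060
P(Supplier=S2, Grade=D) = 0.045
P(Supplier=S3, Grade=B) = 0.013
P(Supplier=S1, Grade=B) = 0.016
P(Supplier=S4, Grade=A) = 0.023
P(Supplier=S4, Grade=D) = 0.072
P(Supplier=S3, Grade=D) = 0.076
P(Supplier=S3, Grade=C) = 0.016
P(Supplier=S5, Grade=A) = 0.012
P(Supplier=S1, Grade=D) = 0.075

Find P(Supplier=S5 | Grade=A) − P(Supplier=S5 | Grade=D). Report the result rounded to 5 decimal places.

P(Grade=A) = 0.058 + 0.060 + 0.091 + 0.023 + 0.012 = 0.244; P(Supplier=S5 | Grade=A) = 0.012/0.244 = 0.049180.
P(Grade=D) = 0.075 + 0.045 + 0.076 + 0.072 + 0.081 = 0.349; P(Supplier=S5 | Grade=D) = 0.081/0.349 = 0.232092.
Difference = -0.18291.

-0.18291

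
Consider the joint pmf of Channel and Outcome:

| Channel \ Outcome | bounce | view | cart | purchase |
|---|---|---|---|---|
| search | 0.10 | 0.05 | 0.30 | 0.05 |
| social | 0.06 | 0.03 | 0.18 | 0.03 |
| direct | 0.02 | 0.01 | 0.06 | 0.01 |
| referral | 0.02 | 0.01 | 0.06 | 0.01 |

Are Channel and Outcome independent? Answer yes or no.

yes

Every cell satisfies P(Channel,Outcome) = P(Channel)·P(Outcome). For instance P(Channel=search) = 0.50, P(Outcome=bounce) = 0.20, and 0.50×0.20 = 0.10 matches the joint entry. So Channel and Outcome are independent.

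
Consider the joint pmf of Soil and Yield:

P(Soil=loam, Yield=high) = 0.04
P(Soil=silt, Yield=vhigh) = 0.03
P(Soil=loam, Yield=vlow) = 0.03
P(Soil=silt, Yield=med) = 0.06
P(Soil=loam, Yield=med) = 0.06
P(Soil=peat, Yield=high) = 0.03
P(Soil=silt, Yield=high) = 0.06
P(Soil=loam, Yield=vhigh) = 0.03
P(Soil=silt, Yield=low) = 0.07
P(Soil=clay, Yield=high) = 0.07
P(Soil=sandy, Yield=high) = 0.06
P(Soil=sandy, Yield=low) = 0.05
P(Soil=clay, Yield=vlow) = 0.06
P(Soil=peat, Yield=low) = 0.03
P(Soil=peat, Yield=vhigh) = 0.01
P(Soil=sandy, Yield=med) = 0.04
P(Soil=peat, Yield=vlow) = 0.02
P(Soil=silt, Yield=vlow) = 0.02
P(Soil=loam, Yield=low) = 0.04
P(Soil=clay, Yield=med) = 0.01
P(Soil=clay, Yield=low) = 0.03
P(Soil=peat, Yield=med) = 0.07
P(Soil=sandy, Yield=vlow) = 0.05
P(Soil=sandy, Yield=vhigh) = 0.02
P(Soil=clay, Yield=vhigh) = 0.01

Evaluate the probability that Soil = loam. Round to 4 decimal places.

0.2000

P(Soil=loam) = 0.03 + 0.04 + 0.06 + 0.04 + 0.03 = 0.20.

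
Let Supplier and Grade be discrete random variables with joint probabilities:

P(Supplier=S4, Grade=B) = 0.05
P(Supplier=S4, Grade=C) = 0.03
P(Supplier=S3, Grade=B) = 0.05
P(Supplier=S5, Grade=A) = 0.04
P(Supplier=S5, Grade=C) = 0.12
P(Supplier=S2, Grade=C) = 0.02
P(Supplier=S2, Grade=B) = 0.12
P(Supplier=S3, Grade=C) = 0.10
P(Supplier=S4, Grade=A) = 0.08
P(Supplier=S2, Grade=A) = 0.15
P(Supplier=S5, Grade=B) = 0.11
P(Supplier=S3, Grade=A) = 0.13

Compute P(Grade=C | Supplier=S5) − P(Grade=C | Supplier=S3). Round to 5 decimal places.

P(Supplier=S5) = 0.04 + 0.11 + 0.12 = 0.27; P(Grade=C | Supplier=S5) = 0.12/0.27 = 0.444444.
P(Supplier=S3) = 0.13 + 0.05 + 0.10 = 0.28; P(Grade=C | Supplier=S3) = 0.10/0.28 = 0.357143.
Difference = 0.08730.

0.08730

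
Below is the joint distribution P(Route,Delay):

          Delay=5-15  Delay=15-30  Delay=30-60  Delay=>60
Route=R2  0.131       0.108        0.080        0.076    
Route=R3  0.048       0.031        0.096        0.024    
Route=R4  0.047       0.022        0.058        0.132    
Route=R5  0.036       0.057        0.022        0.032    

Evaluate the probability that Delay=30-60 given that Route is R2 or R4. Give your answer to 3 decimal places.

P(Route=R2) = 0.131 + 0.108 + 0.080 + 0.076 = 0.395.
P(Route=R4) = 0.047 + 0.022 + 0.058 + 0.132 = 0.259.
P(Route ∈ {R2, R4}) = 0.395 + 0.259 = 0.654; P(Delay=30-60, Route ∈ {R2, R4}) = 0.080 + 0.058 = 0.138.
P(Delay=30-60 | Route ∈ {R2, R4}) = 0.138/0.654 = 0.211.

0.211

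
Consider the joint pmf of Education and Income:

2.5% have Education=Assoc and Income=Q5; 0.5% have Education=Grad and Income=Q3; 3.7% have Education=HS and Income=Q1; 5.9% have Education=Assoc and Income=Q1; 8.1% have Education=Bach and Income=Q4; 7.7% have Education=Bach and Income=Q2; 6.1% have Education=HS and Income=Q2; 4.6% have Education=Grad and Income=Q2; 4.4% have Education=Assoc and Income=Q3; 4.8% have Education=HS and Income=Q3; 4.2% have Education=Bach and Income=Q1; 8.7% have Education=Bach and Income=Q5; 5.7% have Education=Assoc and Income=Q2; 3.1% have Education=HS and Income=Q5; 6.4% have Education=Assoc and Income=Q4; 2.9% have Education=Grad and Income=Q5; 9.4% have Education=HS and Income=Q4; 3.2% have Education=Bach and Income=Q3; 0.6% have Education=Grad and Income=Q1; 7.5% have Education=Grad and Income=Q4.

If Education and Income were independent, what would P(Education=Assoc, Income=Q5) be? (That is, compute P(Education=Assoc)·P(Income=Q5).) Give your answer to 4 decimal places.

P(Education=Assoc) = 0.059 + 0.057 + 0.044 + 0.064 + 0.025 = 0.249.
P(Income=Q5) = 0.031 + 0.025 + 0.087 + 0.029 = 0.172.
Product: 0.249 × 0.172 = 0.0428.

0.0428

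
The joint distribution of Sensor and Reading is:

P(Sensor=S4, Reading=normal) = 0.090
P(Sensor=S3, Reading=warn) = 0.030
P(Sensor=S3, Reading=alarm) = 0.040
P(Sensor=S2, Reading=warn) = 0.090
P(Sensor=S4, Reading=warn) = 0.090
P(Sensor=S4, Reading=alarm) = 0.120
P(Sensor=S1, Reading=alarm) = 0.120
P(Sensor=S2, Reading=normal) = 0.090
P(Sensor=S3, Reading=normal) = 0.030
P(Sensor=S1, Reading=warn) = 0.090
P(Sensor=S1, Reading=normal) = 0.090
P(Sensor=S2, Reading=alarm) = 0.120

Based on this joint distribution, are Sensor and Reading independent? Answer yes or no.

yes

Every cell satisfies P(Sensor,Reading) = P(Sensor)·P(Reading). For instance P(Sensor=S3) = 0.100, P(Reading=alarm) = 0.400, and 0.100×0.400 = 0.040 matches the joint entry. So Sensor and Reading are independent.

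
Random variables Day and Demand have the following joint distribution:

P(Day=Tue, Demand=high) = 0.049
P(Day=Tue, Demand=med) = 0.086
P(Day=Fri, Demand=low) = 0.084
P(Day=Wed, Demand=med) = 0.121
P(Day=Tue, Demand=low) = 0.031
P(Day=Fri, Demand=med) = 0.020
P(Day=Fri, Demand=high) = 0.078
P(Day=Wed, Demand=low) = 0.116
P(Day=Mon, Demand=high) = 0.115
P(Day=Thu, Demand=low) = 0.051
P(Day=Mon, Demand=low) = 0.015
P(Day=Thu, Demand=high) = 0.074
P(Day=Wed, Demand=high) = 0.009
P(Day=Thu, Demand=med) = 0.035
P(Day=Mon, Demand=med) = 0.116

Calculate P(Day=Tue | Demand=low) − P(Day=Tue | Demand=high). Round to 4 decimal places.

P(Demand=low) = 0.015 + 0.031 + 0.116 + 0.051 + 0.084 = 0.297; P(Day=Tue | Demand=low) = 0.031/0.297 = 0.10438.
P(Demand=high) = 0.115 + 0.049 + 0.009 + 0.074 + 0.078 = 0.325; P(Day=Tue | Demand=high) = 0.049/0.325 = 0.15077.
Difference = -0.0464.

-0.0464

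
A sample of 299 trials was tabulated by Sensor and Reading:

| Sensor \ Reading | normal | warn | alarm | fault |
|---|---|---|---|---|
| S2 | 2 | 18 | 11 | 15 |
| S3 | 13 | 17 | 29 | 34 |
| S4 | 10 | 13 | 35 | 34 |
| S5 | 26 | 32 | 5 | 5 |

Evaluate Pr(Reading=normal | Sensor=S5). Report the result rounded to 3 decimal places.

0.382

Total with Sensor=S5: 26 + 32 + 5 + 5 = 68.
P(Reading=normal | Sensor=S5) = 26/68 = 0.382.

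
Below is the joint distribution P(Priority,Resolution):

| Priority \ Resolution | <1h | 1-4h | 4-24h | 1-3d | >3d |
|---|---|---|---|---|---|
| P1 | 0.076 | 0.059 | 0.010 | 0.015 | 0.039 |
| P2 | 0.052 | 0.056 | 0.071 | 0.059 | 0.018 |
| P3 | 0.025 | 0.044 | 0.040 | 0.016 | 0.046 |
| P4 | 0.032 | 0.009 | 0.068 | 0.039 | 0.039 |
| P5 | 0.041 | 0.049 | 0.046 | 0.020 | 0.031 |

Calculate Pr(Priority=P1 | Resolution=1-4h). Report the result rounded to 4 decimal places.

P(Resolution=1-4h) = 0.059 + 0.056 + 0.044 + 0.009 + 0.049 = 0.217.
P(Priority=P1 | Resolution=1-4h) = 0.059/0.217 = 0.2719.

0.2719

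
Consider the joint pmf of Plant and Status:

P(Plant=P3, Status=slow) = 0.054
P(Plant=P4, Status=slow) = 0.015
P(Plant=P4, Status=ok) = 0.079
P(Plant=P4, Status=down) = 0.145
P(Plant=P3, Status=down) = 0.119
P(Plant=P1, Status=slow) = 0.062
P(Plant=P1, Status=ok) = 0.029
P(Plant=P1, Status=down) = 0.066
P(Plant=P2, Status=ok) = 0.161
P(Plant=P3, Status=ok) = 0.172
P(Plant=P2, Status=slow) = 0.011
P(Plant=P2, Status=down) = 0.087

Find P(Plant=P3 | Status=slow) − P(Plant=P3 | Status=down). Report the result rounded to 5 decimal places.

P(Status=slow) = 0.062 + 0.011 + 0.054 + 0.015 = 0.142; P(Plant=P3 | Status=slow) = 0.054/0.142 = 0.380282.
P(Status=down) = 0.066 + 0.087 + 0.119 + 0.145 = 0.417; P(Plant=P3 | Status=down) = 0.119/0.417 = 0.285372.
Difference = 0.09491.

0.09491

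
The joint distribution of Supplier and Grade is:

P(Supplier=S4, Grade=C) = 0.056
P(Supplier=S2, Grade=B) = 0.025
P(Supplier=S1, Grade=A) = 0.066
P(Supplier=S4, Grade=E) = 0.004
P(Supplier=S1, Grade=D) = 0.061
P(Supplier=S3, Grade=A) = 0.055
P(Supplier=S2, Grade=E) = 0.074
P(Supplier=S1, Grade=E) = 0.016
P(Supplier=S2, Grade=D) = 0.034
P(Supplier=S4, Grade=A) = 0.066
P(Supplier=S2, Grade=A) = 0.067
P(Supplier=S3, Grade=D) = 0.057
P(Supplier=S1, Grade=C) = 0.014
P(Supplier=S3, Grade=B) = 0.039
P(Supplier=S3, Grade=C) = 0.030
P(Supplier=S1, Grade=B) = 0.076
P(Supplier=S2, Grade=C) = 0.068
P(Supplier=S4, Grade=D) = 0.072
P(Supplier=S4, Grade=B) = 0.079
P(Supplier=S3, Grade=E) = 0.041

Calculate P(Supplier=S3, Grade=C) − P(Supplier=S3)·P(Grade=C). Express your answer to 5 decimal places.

P(Supplier=S3) = 0.055 + 0.039 + 0.030 + 0.057 + 0.041 = 0.222.
P(Grade=C) = 0.014 + 0.068 + 0.030 + 0.056 = 0.168.
P(Supplier=S3, Grade=C) − P(Supplier=S3)P(Grade=C) = 0.030 − 0.222×0.168 = -0.00730.

-0.00730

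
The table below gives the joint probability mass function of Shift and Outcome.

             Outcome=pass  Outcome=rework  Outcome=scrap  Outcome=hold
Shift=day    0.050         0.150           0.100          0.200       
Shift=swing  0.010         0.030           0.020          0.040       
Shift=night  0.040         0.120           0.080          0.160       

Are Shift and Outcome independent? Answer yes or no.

Every cell satisfies P(Shift,Outcome) = P(Shift)·P(Outcome). For instance P(Shift=night) = 0.400, P(Outcome=rework) = 0.300, and 0.400×0.300 = 0.120 matches the joint entry. So Shift and Outcome are independent.

yes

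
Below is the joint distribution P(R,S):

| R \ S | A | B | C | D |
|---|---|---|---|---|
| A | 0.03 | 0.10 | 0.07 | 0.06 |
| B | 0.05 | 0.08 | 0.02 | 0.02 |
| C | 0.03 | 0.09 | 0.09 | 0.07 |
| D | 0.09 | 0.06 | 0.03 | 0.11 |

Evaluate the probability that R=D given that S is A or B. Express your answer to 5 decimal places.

P(S=A) = 0.03 + 0.05 + 0.03 + 0.09 = 0.20.
P(S=B) = 0.10 + 0.08 + 0.09 + 0.06 = 0.33.
P(S ∈ {A, B}) = 0.20 + 0.33 = 0.53; P(R=D, S ∈ {A, B}) = 0.09 + 0.06 = 0.15.
P(R=D | S ∈ {A, B}) = 0.15/0.53 = 0.28302.

0.28302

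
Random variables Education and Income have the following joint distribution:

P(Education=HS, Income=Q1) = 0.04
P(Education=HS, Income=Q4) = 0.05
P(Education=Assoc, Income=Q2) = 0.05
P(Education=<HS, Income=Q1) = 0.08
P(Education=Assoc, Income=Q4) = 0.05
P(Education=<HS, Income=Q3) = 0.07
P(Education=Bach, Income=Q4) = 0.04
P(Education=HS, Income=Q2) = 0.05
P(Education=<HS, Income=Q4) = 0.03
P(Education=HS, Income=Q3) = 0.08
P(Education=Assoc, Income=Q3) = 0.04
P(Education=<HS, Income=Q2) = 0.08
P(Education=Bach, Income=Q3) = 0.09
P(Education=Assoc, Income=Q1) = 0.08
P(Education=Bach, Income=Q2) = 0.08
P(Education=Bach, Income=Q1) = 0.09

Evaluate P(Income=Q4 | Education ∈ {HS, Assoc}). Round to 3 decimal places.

0.227

P(Education=HS) = 0.04 + 0.05 + 0.08 + 0.05 = 0.22.
P(Education=Assoc) = 0.08 + 0.05 + 0.04 + 0.05 = 0.22.
P(Education ∈ {HS, Assoc}) = 0.22 + 0.22 = 0.44; P(Income=Q4, Education ∈ {HS, Assoc}) = 0.05 + 0.05 = 0.10.
P(Income=Q4 | Education ∈ {HS, Assoc}) = 0.10/0.44 = 0.227.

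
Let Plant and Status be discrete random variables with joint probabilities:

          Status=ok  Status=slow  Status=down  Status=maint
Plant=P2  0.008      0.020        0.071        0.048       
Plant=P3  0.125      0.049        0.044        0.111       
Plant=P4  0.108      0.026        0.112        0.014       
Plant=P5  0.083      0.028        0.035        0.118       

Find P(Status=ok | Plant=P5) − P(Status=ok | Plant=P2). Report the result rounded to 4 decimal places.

P(Plant=P5) = 0.083 + 0.028 + 0.035 + 0.118 = 0.264; P(Status=ok | Plant=P5) = 0.083/0.264 = 0.31439.
P(Plant=P2) = 0.008 + 0.020 + 0.071 + 0.048 = 0.147; P(Status=ok | Plant=P2) = 0.008/0.147 = 0.05442.
Difference = 0.2600.

0.2600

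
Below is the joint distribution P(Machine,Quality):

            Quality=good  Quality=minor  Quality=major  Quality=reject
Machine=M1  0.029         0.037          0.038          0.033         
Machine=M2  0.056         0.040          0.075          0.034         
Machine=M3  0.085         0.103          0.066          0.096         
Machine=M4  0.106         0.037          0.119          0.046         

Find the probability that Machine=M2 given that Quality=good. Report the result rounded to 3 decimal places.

0.203

P(Quality=good) = 0.029 + 0.056 + 0.085 + 0.106 = 0.276.
P(Machine=M2 | Quality=good) = 0.056/0.276 = 0.203.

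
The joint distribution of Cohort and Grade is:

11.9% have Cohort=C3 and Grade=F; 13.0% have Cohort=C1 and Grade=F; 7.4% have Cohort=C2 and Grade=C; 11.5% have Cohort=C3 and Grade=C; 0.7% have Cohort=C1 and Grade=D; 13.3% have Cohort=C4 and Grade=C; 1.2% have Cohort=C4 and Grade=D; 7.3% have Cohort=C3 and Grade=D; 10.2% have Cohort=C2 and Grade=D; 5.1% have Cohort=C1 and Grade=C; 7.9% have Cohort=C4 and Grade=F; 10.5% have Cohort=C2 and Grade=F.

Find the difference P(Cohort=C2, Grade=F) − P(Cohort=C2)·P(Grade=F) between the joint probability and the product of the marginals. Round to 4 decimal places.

P(Cohort=C2) = 0.074 + 0.102 + 0.105 = 0.281.
P(Grade=F) = 0.130 + 0.105 + 0.119 + 0.079 = 0.433.
P(Cohort=C2, Grade=F) − P(Cohort=C2)P(Grade=F) = 0.105 − 0.281×0.433 = -0.0167.

-0.0167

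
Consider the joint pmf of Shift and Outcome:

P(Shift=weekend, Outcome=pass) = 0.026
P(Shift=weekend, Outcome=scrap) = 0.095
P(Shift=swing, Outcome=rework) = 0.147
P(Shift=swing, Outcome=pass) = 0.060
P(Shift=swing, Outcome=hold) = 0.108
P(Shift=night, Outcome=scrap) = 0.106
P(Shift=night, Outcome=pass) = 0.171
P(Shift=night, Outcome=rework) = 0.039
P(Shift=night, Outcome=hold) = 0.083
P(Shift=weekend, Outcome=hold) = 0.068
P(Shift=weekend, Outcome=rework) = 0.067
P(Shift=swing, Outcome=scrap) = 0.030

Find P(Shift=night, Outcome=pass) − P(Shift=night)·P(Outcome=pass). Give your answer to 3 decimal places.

0.068

P(Shift=night) = 0.171 + 0.039 + 0.106 + 0.083 = 0.399.
P(Outcome=pass) = 0.060 + 0.171 + 0.026 = 0.257.
P(Shift=night, Outcome=pass) − P(Shift=night)P(Outcome=pass) = 0.171 − 0.399×0.257 = 0.068.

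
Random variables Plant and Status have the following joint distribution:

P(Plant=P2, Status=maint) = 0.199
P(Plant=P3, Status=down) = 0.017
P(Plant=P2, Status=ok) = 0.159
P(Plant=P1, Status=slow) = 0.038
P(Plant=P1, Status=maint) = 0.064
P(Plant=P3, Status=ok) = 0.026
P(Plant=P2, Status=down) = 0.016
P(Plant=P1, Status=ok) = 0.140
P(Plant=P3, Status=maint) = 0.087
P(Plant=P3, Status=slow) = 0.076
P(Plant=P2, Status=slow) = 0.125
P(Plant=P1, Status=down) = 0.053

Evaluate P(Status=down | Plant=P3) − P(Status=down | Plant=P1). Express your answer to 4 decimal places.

-0.0971

P(Plant=P3) = 0.026 + 0.076 + 0.017 + 0.087 = 0.206; P(Status=down | Plant=P3) = 0.017/0.206 = 0.08252.
P(Plant=P1) = 0.140 + 0.038 + 0.053 + 0.064 = 0.295; P(Status=down | Plant=P1) = 0.053/0.295 = 0.17966.
Difference = -0.0971.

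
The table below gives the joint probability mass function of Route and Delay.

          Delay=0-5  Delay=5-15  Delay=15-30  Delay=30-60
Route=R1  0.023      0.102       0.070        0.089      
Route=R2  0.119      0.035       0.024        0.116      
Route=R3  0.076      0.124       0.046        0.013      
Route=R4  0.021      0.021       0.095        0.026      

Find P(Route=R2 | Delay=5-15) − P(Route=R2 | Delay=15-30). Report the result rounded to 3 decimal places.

0.022

P(Delay=5-15) = 0.102 + 0.035 + 0.124 + 0.021 = 0.282; P(Route=R2 | Delay=5-15) = 0.035/0.282 = 0.1241.
P(Delay=15-30) = 0.070 + 0.024 + 0.046 + 0.095 = 0.235; P(Route=R2 | Delay=15-30) = 0.024/0.235 = 0.1021.
Difference = 0.022.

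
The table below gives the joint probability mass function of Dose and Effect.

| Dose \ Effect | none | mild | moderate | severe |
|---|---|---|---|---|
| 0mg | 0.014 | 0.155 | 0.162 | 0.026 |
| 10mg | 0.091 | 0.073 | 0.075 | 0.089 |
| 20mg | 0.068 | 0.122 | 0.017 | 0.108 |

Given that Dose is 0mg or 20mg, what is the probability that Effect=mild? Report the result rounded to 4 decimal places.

P(Dose=0mg) = 0.014 + 0.155 + 0.162 + 0.026 = 0.357.
P(Dose=20mg) = 0.068 + 0.122 + 0.017 + 0.108 = 0.315.
P(Dose ∈ {0mg, 20mg}) = 0.357 + 0.315 = 0.672; P(Effect=mild, Dose ∈ {0mg, 20mg}) = 0.155 + 0.122 = 0.277.
P(Effect=mild | Dose ∈ {0mg, 20mg}) = 0.277/0.672 = 0.4122.

0.4122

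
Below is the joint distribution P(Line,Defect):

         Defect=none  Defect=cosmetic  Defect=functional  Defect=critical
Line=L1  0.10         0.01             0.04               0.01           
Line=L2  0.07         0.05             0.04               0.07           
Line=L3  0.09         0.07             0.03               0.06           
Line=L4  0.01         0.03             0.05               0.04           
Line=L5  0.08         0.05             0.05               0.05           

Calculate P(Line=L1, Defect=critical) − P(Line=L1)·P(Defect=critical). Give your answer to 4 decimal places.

-0.0268

P(Line=L1) = 0.10 + 0.01 + 0.04 + 0.01 = 0.16.
P(Defect=critical) = 0.01 + 0.07 + 0.06 + 0.04 + 0.05 = 0.23.
P(Line=L1, Defect=critical) − P(Line=L1)P(Defect=critical) = 0.01 − 0.16×0.23 = -0.0268.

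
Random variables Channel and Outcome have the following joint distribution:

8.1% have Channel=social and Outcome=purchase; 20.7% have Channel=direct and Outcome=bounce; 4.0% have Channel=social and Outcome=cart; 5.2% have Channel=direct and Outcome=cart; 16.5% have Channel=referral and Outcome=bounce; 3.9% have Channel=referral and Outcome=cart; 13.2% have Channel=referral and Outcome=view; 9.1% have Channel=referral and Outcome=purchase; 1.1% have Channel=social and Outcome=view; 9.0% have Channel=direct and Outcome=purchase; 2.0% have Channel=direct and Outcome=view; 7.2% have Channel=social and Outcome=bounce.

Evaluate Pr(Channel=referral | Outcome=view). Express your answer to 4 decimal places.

P(Outcome=view) = 0.011 + 0.020 + 0.132 = 0.163.
P(Channel=referral | Outcome=view) = 0.132/0.163 = 0.8098.

0.8098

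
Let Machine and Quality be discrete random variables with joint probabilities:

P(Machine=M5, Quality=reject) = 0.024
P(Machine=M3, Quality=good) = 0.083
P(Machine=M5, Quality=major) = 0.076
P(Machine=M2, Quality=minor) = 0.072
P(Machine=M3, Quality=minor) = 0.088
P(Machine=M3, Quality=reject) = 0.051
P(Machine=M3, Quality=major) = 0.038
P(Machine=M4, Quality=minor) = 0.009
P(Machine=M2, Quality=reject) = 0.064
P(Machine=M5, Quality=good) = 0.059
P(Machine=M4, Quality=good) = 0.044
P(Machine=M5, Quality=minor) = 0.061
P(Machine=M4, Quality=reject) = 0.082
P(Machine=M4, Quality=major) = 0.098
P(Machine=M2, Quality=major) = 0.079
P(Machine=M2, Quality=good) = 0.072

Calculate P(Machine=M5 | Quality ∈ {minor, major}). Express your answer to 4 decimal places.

0.2630

P(Quality=minor) = 0.072 + 0.088 + 0.009 + 0.061 = 0.230.
P(Quality=major) = 0.079 + 0.038 + 0.098 + 0.076 = 0.291.
P(Quality ∈ {minor, major}) = 0.230 + 0.291 = 0.521; P(Machine=M5, Quality ∈ {minor, major}) = 0.061 + 0.076 = 0.137.
P(Machine=M5 | Quality ∈ {minor, major}) = 0.137/0.521 = 0.2630.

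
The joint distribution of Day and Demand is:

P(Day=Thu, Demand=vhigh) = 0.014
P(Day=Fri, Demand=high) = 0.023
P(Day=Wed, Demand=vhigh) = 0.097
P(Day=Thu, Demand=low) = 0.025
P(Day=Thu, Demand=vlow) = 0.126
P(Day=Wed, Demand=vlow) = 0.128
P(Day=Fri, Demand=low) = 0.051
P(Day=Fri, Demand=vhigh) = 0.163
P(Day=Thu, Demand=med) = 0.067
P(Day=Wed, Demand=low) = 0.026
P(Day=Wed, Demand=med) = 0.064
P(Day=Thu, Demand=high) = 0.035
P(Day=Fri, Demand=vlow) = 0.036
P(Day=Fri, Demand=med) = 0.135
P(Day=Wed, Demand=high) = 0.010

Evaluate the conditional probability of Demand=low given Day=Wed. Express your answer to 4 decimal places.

P(Day=Wed) = 0.128 + 0.026 + 0.064 + 0.010 + 0.097 = 0.325.
P(Demand=low | Day=Wed) = 0.026/0.325 = 0.0800.

0.0800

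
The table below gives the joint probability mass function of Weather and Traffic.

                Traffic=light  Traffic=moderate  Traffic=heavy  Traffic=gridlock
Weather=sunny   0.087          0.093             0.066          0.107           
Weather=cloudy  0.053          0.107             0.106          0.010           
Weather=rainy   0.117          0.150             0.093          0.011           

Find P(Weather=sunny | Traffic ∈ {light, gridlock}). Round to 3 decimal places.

P(Traffic=light) = 0.087 + 0.053 + 0.117 = 0.257.
P(Traffic=gridlock) = 0.107 + 0.010 + 0.011 = 0.128.
P(Traffic ∈ {light, gridlock}) = 0.257 + 0.128 = 0.385; P(Weather=sunny, Traffic ∈ {light, gridlock}) = 0.087 + 0.107 = 0.194.
P(Weather=sunny | Traffic ∈ {light, gridlock}) = 0.194/0.385 = 0.504.

0.504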